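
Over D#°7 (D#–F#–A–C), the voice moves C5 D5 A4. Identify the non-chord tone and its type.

The harmony at that moment is D# diminished seventh chord (D#, F#, A, C); D5 is not a chord tone.
It is approached by step up from C5 and left by leap down to A4.
Step in, leap out — an escape tone.

D5 is an escape tone.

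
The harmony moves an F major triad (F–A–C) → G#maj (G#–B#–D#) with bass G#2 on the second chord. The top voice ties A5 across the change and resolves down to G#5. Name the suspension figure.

9–8 suspension.

At the second chord the bass is G#2. The suspended A5 lies a ninth above the bass; after resolving down by step to G#5, the interval above the bass becomes an octave.
Suspension figures are named by those two intervals: 9–8.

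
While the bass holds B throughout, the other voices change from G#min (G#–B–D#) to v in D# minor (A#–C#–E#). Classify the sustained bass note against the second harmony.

The harmony at that moment is A# minor triad (A#, C#, E#); B is not a chord tone.
It is held over (the same pitch as the preceding B) and then sustained as the same pitch into the next harmony.
Sustained through a change of harmony — a pedal tone.

Pedal tone (pedal point).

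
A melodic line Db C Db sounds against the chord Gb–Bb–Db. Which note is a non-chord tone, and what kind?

C is a neighbor tone.

The harmony at that moment is Gb major triad (Gb, Bb, Db); C is not a chord tone.
It is approached by step down from Db and left by step up to Db.
Step away and step back to the same note — a neighbor tone (lower neighbor).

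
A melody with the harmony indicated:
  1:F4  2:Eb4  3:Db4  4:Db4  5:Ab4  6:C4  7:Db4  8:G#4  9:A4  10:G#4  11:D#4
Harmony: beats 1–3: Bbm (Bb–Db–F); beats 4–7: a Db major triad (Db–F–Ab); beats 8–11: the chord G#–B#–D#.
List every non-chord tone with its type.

Eb4 (beat 2) — passing tone; C4 (beat 6) — appoggiatura; A4 (beat 9) — neighbor tone.

The harmony at that moment is Bb minor triad (Bb, Db, F); Eb4 is not a chord tone.
It is approached by step down from F4 and left by step down to Db4.
Step in, step out in the same direction — a passing tone.
The harmony at that moment is Db major triad (Db, F, Ab); C4 is not a chord tone.
It is approached by leap down from Ab4 and left by step up to Db4.
Leap in, step out — an appoggiatura.
The harmony at that moment is G# major triad (G#, B#, D#); A4 is not a chord tone.
It is approached by step up from G#4 and left by step down to G#4.
Step away and step back to the same note — a neighbor tone (upper neighbor).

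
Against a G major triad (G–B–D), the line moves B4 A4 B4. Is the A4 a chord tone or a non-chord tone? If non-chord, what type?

The harmony at that moment is G major triad (G, B, D); A4 is not a chord tone.
It is approached by step down from B4 and left by step up to B4.
Step away and step back to the same note — a neighbor tone (lower neighbor).

Non-chord tone — a neighbor tone.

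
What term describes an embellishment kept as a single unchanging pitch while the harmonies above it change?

Approach: none. Departure: none — a single pitch is sustained while the chords change around it, passing through harmonies that do not contain it.
No melodic motion at all; the dissonance is created entirely by the moving harmonies against the stationary note — a pedal tone (pedal point).

Pedal tone.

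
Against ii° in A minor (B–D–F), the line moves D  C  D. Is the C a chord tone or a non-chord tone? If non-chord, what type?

The harmony at that moment is B diminished triad (B, D, F); C is not a chord tone.
It is approached by step down from D and left by step up to D.
Step away and step back to the same note — a neighbor tone (lower neighbor).

Non-chord tone — a neighbor tone.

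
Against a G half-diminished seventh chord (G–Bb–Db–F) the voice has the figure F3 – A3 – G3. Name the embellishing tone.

A3 is an appoggiatura.

The harmony at that moment is G half-diminished seventh chord (G, Bb, Db, F); A3 is not a chord tone.
It is approached by leap up from F3 and left by step down to G3.
Leap in, step out — an appoggiatura.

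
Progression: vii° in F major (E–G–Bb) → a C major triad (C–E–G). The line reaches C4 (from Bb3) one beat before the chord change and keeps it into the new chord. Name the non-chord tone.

C4 is an anticipation.

The harmony at that moment is E diminished triad (E, G, Bb); C4 is not a chord tone.
It is approached by step up from Bb3 and then sustained as the same pitch into the next harmony.
Arriving early and becoming a chord tone when the harmony changes — an anticipation.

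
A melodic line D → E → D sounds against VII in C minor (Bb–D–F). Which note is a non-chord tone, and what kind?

The harmony at that moment is Bb major triad (Bb, D, F); E is not a chord tone.
It is approached by step up from D and left by step down to D.
Step away and step back to the same note — a neighbor tone (upper neighbor).

E is a neighbor tone.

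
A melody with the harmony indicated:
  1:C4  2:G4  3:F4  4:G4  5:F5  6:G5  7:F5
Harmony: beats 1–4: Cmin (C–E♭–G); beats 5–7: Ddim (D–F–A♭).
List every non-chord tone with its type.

F4 (beat 3) — neighbor tone; G5 (beat 6) — neighbor tone.

The harmony at that moment is C minor triad (C, E♭, G); F4 is not a chord tone.
It is approached by step down from G4 and left by step up to G4.
Step away and step back to the same note — a neighbor tone (lower neighbor).
The harmony at that moment is D diminished triad (D, F, A♭); G5 is not a chord tone.
It is approached by step up from F5 and left by step down to F5.
Step away and step back to the same note — a neighbor tone (upper neighbor).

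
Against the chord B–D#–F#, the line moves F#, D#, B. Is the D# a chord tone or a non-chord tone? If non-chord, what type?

Chord tone (the third of B major triad).

B major triad contains B, D#, F#; D# is the third, so it is a chord tone.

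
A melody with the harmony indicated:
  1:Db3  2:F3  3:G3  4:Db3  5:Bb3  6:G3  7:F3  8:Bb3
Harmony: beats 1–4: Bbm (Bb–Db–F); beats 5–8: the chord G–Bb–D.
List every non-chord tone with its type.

G3 (beat 3) — escape tone; F3 (beat 7) — escape tone.

The harmony at that moment is Bb minor triad (Bb, Db, F); G3 is not a chord tone.
It is approached by step up from F3 and left by leap down to Db3.
Step in, leap out — an escape tone.
The harmony at that moment is G minor triad (G, Bb, D); F3 is not a chord tone.
It is approached by step down from G3 and left by leap up to Bb3.
Step in, leap out — an escape tone.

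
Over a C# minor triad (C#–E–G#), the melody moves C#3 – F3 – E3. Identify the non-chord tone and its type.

The harmony at that moment is C# minor triad (C#, E, G#); F3 is not a chord tone.
It is approached by leap up from C#3 and left by step down to E3.
Leap in, step out — an appoggiatura.

F3 is an appoggiatura.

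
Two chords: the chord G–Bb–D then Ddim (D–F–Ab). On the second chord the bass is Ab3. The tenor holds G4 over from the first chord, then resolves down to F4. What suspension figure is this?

7–6 suspension.

At the second chord the bass is Ab3. The suspended G4 lies a seventh above the bass; after resolving down by step to F4, the interval above the bass becomes a sixth.
Suspension figures are named by those two intervals: 7–6.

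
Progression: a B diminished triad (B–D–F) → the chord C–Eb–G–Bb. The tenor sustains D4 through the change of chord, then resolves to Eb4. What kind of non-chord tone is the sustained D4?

D4 is a retardation.

The harmony at that moment is C minor seventh chord (C, Eb, G, Bb); D4 is not a chord tone.
It is held over (the same pitch as the preceding D4) and left by step up to Eb4.
Held over from the previous chord and resolving up by step — a retardation.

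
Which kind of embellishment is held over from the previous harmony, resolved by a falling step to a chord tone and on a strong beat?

Approach: by preparation — the pitch is first a chord tone, then held (tied or repeated) while the harmony changes under it. Departure: down by step. Metric position: strong.
A prepared dissonance that resolves downward by step — a suspension. (The same figure resolving upward would be a retardation.)

Suspension.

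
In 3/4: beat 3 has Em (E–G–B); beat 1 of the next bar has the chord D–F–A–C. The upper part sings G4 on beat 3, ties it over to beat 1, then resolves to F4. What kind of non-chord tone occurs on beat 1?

Suspension.

The harmony at that moment is D minor seventh chord (D, F, A, C); G4 is not a chord tone.
It is held over (the same pitch as the preceding G4) and left by step down to F4.
Held over from the previous chord and resolving down by step — a suspension.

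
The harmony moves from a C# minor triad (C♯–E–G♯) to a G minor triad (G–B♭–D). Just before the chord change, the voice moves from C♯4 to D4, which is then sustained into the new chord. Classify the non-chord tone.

D4 is an anticipation.

The harmony at that moment is C♯ minor triad (C♯, E, G♯); D4 is not a chord tone.
It is approached by step up from C♯4 and then sustained as the same pitch into the next harmony.
Arriving early and becoming a chord tone when the harmony changes — an anticipation.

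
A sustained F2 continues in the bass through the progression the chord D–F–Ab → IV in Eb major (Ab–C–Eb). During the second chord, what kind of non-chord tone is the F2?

Pedal tone (pedal point).

The harmony at that moment is Ab major triad (Ab, C, Eb); F2 is not a chord tone.
It is held over (the same pitch as the preceding F2) and then sustained as the same pitch into the next harmony.
Sustained through a change of harmony — a pedal tone.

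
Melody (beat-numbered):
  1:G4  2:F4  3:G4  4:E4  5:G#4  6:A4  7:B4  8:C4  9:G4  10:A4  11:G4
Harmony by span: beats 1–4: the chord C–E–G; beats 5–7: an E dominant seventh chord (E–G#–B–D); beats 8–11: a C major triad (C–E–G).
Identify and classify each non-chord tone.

The harmony at that moment is C major triad (C, E, G); F4 is not a chord tone.
It is approached by step down from G4 and left by step up to G4.
Step away and step back to the same note — a neighbor tone (lower neighbor).
The harmony at that moment is E dominant seventh chord (E, G#, B, D); A4 is not a chord tone.
It is approached by step up from G#4 and left by step up to B4.
Step in, step out in the same direction — a passing tone.
The harmony at that moment is C major triad (C, E, G); A4 is not a chord tone.
It is approached by step up from G4 and left by step down to G4.
Step away and step back to the same note — a neighbor tone (upper neighbor).

F4 (beat 2) — neighbor tone; A4 (beat 6) — passing tone; A4 (beat 10) — neighbor tone.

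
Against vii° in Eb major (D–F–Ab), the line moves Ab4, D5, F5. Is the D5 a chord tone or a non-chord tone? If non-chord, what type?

D diminished triad contains D, F, Ab; D is the root, so it is a chord tone.

Chord tone (the root of D diminished triad).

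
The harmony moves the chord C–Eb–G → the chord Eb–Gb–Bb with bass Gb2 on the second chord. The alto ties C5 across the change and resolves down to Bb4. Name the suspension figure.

At the second chord the bass is Gb2. The suspended C5 lies a fourth above the bass; after resolving down by step to Bb4, the interval above the bass becomes a third.
Suspension figures are named by those two intervals: 4–3.

4–3 suspension.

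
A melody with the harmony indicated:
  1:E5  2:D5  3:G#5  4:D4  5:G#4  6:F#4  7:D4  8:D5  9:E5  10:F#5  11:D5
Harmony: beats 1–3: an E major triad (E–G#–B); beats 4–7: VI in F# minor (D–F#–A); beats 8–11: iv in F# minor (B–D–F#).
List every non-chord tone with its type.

The harmony at that moment is E major triad (E, G#, B); D5 is not a chord tone.
It is approached by step down from E5 and left by leap up to G#5.
Step in, leap out — an escape tone.
The harmony at that moment is D major triad (D, F#, A); G#4 is not a chord tone.
It is approached by leap up from D4 and left by step down to F#4.
Leap in, step out — an appoggiatura.
The harmony at that moment is B minor triad (B, D, F#); E5 is not a chord tone.
It is approached by step up from D5 and left by step up to F#5.
Step in, step out in the same direction — a passing tone.

D5 (beat 2) — escape tone; G#4 (beat 5) — appoggiatura; E5 (beat 9) — passing tone.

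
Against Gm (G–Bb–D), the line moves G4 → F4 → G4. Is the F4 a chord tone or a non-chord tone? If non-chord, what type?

Non-chord tone — a neighbor tone.

The harmony at that moment is G minor triad (G, Bb, D); F4 is not a chord tone.
It is approached by step down from G4 and left by step up to G4.
Step away and step back to the same note — a neighbor tone (lower neighbor).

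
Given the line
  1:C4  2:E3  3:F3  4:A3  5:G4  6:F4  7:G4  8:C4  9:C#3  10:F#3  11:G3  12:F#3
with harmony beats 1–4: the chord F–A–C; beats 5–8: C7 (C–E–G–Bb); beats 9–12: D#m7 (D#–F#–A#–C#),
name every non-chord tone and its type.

The harmony at that moment is F major triad (F, A, C); E3 is not a chord tone.
It is approached by leap down from C4 and left by step up to F3.
Leap in, step out — an appoggiatura.
The harmony at that moment is C dominant seventh chord (C, E, G, Bb); F4 is not a chord tone.
It is approached by step down from G4 and left by step up to G4.
Step away and step back to the same note — a neighbor tone (lower neighbor).
The harmony at that moment is D# minor seventh chord (D#, F#, A#, C#); G3 is not a chord tone.
It is approached by step up from F#3 and left by step down to F#3.
Step away and step back to the same note — a neighbor tone (upper neighbor).

E3 (beat 2) — appoggiatura; F4 (beat 6) — neighbor tone; G3 (beat 11) — neighbor tone.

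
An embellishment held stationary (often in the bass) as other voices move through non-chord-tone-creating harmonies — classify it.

Approach: none. Departure: none — a single pitch is sustained while the chords change around it, passing through harmonies that do not contain it.
No melodic motion at all; the dissonance is created entirely by the moving harmonies against the stationary note — a pedal tone (pedal point).

Pedal tone.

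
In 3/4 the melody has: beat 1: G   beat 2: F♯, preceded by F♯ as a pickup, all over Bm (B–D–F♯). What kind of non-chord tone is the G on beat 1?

Upper neighbor tone.

The harmony at that moment is B minor triad (B, D, F♯); G is not a chord tone.
It is approached by step up from F♯ and left by step down to F♯.
Step away and step back to the same note — a neighbor tone (upper neighbor).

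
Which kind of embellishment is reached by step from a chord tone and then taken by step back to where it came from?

Neighbor tone.

Approach: by step. Departure: by step in the opposite direction, back to the starting pitch.
Stepwise on both sides but reversing to return to the same chord tone — a neighbor tone. (Had it continued onward in the same direction it would be a passing tone instead.)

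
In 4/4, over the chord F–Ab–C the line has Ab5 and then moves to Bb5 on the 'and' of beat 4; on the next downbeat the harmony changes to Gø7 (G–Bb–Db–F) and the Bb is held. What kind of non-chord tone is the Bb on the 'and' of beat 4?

Anticipation.

The harmony at that moment is F minor triad (F, Ab, C); Bb5 is not a chord tone.
It is approached by step up from Ab5 and then sustained as the same pitch into the next harmony.
Arriving early and becoming a chord tone when the harmony changes — an anticipation.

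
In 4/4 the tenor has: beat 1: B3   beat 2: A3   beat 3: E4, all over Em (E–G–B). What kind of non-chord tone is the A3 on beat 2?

Escape tone.

The harmony at that moment is E minor triad (E, G, B); A3 is not a chord tone.
It is approached by step down from B3 and left by leap up to E4.
Step in, leap out, on a weak beat — an escape tone.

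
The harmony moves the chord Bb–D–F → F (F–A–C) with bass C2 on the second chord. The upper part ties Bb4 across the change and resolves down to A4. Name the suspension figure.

7–6 suspension.

At the second chord the bass is C2. The suspended Bb4 lies a seventh above the bass; after resolving down by step to A4, the interval above the bass becomes a sixth.
Suspension figures are named by those two intervals: 7–6.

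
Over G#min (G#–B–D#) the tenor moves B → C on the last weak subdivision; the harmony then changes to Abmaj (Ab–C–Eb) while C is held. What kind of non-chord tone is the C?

C is an anticipation.

The harmony at that moment is G# minor triad (G#, B, D#); C is not a chord tone.
It is approached by step up from B and then sustained as the same pitch into the next harmony.
Arriving early and becoming a chord tone when the harmony changes — an anticipation.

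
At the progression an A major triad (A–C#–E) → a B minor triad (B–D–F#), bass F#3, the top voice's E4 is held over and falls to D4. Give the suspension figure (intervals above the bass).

At the second chord the bass is F#3. The suspended E4 lies a seventh above the bass; after resolving down by step to D4, the interval above the bass becomes a sixth.
Suspension figures are named by those two intervals: 7–6.

7–6 suspension.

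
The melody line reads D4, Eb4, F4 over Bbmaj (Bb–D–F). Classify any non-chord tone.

Eb4 is a passing tone.

The harmony at that moment is Bb major triad (Bb, D, F); Eb4 is not a chord tone.
It is approached by step up from D4 and left by step up to F4.
Step in, step out in the same direction — a passing tone.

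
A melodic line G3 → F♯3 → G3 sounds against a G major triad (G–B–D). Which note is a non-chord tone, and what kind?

The harmony at that moment is G major triad (G, B, D); F♯3 is not a chord tone.
It is approached by step down from G3 and left by step up to G3.
Step away and step back to the same note — a neighbor tone (lower neighbor).

F♯3 is a neighbor tone.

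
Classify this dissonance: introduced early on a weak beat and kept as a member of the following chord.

Anticipation.

Approach: ahead of the chord change (typically by step), so it is dissonant against the current harmony. Departure: none — the same pitch is restated or held and is a chord tone of the new harmony.
Dissonant first, consonant once the harmony catches up: the note simply arrives early — an anticipation. (The reverse timing, consonant first and dissonant after the change, would be a suspension or retardation.)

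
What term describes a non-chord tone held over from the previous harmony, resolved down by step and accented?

Approach: by preparation — the pitch is first a chord tone, then held (tied or repeated) while the harmony changes under it. Departure: down by step. Metric position: strong.
A prepared dissonance that resolves downward by step — a suspension. (The same figure resolving upward would be a retardation.)

Suspension.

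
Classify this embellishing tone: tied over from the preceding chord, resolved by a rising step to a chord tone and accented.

Approach: by preparation — the pitch is first a chord tone, then held (tied or repeated) while the harmony changes under it. Departure: up by step. Metric position: strong.
A prepared dissonance that resolves upward by step — a retardation. (The same figure resolving downward would be a suspension.)

Retardation.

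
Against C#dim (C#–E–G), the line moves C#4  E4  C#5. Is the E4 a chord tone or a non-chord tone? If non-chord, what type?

C# diminished triad contains C#, E, G; E is the third, so it is a chord tone.

Chord tone (the third of C# diminished triad).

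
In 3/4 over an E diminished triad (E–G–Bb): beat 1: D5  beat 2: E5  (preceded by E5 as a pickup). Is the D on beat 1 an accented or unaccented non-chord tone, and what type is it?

The harmony at that moment is E diminished triad (E, G, Bb); D5 is not a chord tone.
It is approached by step down from E5 and left by step up to E5.
Step away and step back to the same note — a neighbor tone (lower neighbor).
It falls on the downbeat, so it is accented.

Accented neighbor tone.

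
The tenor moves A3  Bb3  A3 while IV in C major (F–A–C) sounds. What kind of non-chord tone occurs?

Bb3 is a neighbor tone.

The harmony at that moment is F major triad (F, A, C); Bb3 is not a chord tone.
It is approached by step up from A3 and left by step down to A3.
Step away and step back to the same note — a neighbor tone (upper neighbor).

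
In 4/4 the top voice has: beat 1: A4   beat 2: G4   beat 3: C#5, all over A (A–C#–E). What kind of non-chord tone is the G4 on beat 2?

Escape tone.

The harmony at that moment is A major triad (A, C#, E); G4 is not a chord tone.
It is approached by step down from A4 and left by leap up to C#5.
Step in, leap out, on a weak beat — an escape tone.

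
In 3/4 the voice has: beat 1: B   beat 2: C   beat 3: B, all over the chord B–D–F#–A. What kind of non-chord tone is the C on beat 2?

Upper neighbor tone.

The harmony at that moment is B minor seventh chord (B, D, F#, A); C is not a chord tone.
It is approached by step up from B and left by step down to B.
Step away and step back to the same note — a neighbor tone (upper neighbor).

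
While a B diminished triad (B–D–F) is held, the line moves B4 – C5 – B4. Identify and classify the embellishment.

C5 is a neighbor tone.

The harmony at that moment is B diminished triad (B, D, F); C5 is not a chord tone.
It is approached by step up from B4 and left by step down to B4.
Step away and step back to the same note — a neighbor tone (upper neighbor).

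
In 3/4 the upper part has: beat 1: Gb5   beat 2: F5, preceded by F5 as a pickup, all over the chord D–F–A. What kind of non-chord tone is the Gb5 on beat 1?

Upper neighbor tone.

The harmony at that moment is D minor triad (D, F, A); Gb5 is not a chord tone.
It is approached by step up from F5 and left by step down to F5.
Step away and step back to the same note — a neighbor tone (upper neighbor).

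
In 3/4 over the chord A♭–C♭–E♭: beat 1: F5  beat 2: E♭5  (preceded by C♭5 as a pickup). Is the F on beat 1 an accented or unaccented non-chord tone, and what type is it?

Accented appoggiatura.

The harmony at that moment is A♭ minor triad (A♭, C♭, E♭); F5 is not a chord tone.
It is approached by leap up from C♭5 and left by step down to E♭5.
Leap in, step out — an appoggiatura.
It falls on the downbeat, so it is accented.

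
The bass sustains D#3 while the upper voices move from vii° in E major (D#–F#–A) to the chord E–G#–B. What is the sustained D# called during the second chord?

Pedal tone (pedal point).

The harmony at that moment is E major triad (E, G#, B); D#3 is not a chord tone.
It is held over (the same pitch as the preceding D#3) and then sustained as the same pitch into the next harmony.
Sustained through a change of harmony — a pedal tone.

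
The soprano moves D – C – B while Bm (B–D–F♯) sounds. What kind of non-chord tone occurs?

The harmony at that moment is B minor triad (B, D, F♯); C is not a chord tone.
It is approached by step down from D and left by step down to B.
Step in, step out in the same direction — a passing tone.

C is a passing tone.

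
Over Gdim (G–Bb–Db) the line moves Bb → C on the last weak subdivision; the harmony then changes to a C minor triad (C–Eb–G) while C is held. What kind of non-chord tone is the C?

The harmony at that moment is G diminished triad (G, Bb, Db); C is not a chord tone.
It is approached by step up from Bb and then sustained as the same pitch into the next harmony.
Arriving early and becoming a chord tone when the harmony changes — an anticipation.

C is an anticipation.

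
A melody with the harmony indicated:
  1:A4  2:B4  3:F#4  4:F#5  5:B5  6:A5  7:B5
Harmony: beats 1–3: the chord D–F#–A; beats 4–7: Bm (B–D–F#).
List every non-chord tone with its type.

B4 (beat 2) — escape tone; A5 (beat 6) — neighbor tone.

The harmony at that moment is D major triad (D, F#, A); B4 is not a chord tone.
It is approached by step up from A4 and left by leap down to F#4.
Step in, leap out — an escape tone.
The harmony at that moment is B minor triad (B, D, F#); A5 is not a chord tone.
It is approached by step down from B5 and left by step up to B5.
Step away and step back to the same note — a neighbor tone (lower neighbor).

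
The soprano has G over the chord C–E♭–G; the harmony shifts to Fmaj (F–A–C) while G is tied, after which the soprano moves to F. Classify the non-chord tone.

The harmony at that moment is F major triad (F, A, C); G is not a chord tone.
It is held over (the same pitch as the preceding G) and left by step down to F.
Held over from the previous chord and resolving down by step — a suspension.

G is a suspension.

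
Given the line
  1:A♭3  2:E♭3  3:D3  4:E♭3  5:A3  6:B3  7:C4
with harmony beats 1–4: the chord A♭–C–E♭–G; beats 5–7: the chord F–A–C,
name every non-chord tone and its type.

D3 (beat 3) — neighbor tone; B3 (beat 6) — passing tone.

The harmony at that moment is A♭ major seventh chord (A♭, C, E♭, G); D3 is not a chord tone.
It is approached by step down from E♭3 and left by step up to E♭3.
Step away and step back to the same note — a neighbor tone (lower neighbor).
The harmony at that moment is F major triad (F, A, C); B3 is not a chord tone.
It is approached by step up from A3 and left by step up to C4.
Step in, step out in the same direction — a passing tone.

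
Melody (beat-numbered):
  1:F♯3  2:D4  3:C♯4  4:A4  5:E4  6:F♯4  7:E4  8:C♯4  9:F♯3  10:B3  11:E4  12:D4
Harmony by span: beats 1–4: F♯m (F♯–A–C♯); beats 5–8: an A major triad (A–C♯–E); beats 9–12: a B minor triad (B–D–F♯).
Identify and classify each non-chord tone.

The harmony at that moment is F♯ minor triad (F♯, A, C♯); D4 is not a chord tone.
It is approached by leap up from F♯3 and left by step down to C♯4.
Leap in, step out — an appoggiatura.
The harmony at that moment is A major triad (A, C♯, E); F♯4 is not a chord tone.
It is approached by step up from E4 and left by step down to E4.
Step away and step back to the same note — a neighbor tone (upper neighbor).
The harmony at that moment is B minor triad (B, D, F♯); E4 is not a chord tone.
It is approached by leap up from B3 and left by step down to D4.
Leap in, step out — an appoggiatura.

D4 (beat 2) — appoggiatura; F♯4 (beat 6) — neighbor tone; E4 (beat 11) — appoggiatura.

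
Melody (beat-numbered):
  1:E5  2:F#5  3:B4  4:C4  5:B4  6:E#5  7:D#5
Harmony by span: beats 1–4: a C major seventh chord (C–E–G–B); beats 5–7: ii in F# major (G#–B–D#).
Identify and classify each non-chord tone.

The harmony at that moment is C major seventh chord (C, E, G, B); F#5 is not a chord tone.
It is approached by step up from E5 and left by leap down to B4.
Step in, leap out — an escape tone.
The harmony at that moment is G# minor triad (G#, B, D#); E#5 is not a chord tone.
It is approached by leap up from B4 and left by step down to D#5.
Leap in, step out — an appoggiatura.

F#5 (beat 2) — escape tone; E#5 (beat 6) — appoggiatura.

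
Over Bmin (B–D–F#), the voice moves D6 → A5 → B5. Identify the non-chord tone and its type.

The harmony at that moment is B minor triad (B, D, F#); A5 is not a chord tone.
It is approached by leap down from D6 and left by step up to B5.
Leap in, step out — an appoggiatura.

A5 is an appoggiatura.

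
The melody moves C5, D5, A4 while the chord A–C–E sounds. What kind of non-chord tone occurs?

The harmony at that moment is A minor triad (A, C, E); D5 is not a chord tone.
It is approached by step up from C5 and left by leap down to A4.
Step in, leap out — an escape tone.

D5 is an escape tone.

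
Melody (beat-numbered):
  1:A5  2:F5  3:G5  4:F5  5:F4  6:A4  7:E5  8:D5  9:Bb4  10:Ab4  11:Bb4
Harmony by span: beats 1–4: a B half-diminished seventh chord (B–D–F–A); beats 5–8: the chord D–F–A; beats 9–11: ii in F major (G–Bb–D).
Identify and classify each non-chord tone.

G5 (beat 3) — neighbor tone; E5 (beat 7) — appoggiatura; Ab4 (beat 10) — neighbor tone.

The harmony at that moment is B half-diminished seventh chord (B, D, F, A); G5 is not a chord tone.
It is approached by step up from F5 and left by step down to F5.
Step away and step back to the same note — a neighbor tone (upper neighbor).
The harmony at that moment is D minor triad (D, F, A); E5 is not a chord tone.
It is approached by leap up from A4 and left by step down to D5.
Leap in, step out — an appoggiatura.
The harmony at that moment is G minor triad (G, Bb, D); Ab4 is not a chord tone.
It is approached by step down from Bb4 and left by step up to Bb4.
Step away and step back to the same note — a neighbor tone (lower neighbor).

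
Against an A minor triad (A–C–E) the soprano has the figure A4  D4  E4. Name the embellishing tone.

The harmony at that moment is A minor triad (A, C, E); D4 is not a chord tone.
It is approached by leap down from A4 and left by step up to E4.
Leap in, step out — an appoggiatura.

D4 is an appoggiatura.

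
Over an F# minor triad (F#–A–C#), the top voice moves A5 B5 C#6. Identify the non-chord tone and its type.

B5 is a passing tone.

The harmony at that moment is F# minor triad (F#, A, C#); B5 is not a chord tone.
It is approached by step up from A5 and left by step up to C#6.
Step in, step out in the same direction — a passing tone.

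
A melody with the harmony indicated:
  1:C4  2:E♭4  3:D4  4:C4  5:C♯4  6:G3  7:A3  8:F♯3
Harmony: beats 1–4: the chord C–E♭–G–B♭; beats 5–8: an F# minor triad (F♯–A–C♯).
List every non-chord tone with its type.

D4 (beat 3) — passing tone; G3 (beat 6) — appoggiatura.

The harmony at that moment is C minor seventh chord (C, E♭, G, B♭); D4 is not a chord tone.
It is approached by step down from E♭4 and left by step down to C4.
Step in, step out in the same direction — a passing tone.
The harmony at that moment is F♯ minor triad (F♯, A, C♯); G3 is not a chord tone.
It is approached by leap down from C♯4 and left by step up to A3.
Leap in, step out — an appoggiatura.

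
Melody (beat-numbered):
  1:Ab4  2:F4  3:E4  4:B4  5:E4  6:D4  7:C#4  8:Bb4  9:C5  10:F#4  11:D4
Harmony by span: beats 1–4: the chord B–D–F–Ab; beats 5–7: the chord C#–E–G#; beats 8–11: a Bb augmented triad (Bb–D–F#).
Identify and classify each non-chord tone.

E4 (beat 3) — escape tone; D4 (beat 6) — passing tone; C5 (beat 9) — escape tone.

The harmony at that moment is B diminished seventh chord (B, D, F, Ab); E4 is not a chord tone.
It is approached by step down from F4 and left by leap up to B4.
Step in, leap out — an escape tone.
The harmony at that moment is C# minor triad (C#, E, G#); D4 is not a chord tone.
It is approached by step down from E4 and left by step down to C#4.
Step in, step out in the same direction — a passing tone.
The harmony at that moment is Bb augmented triad (Bb, D, F#); C5 is not a chord tone.
It is approached by step up from Bb4 and left by leap down to F#4.
Step in, leap out — an escape tone.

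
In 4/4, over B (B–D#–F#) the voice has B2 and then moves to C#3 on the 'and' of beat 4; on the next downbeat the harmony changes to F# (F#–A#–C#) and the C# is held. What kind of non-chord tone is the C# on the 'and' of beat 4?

The harmony at that moment is B major triad (B, D#, F#); C#3 is not a chord tone.
It is approached by step up from B2 and then sustained as the same pitch into the next harmony.
Arriving early and becoming a chord tone when the harmony changes — an anticipation.

Anticipation.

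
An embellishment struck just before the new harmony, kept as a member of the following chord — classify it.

Approach: ahead of the chord change (typically by step), so it is dissonant against the current harmony. Departure: none — the same pitch is restated or held and is a chord tone of the new harmony.
Dissonant first, consonant once the harmony catches up: the note simply arrives early — an anticipation. (The reverse timing, consonant first and dissonant after the change, would be a suspension or retardation.)

Anticipation.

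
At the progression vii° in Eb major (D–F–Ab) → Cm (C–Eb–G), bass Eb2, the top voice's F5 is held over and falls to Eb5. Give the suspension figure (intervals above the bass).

At the second chord the bass is Eb2. The suspended F5 lies a ninth above the bass; after resolving down by step to Eb5, the interval above the bass becomes an octave.
Suspension figures are named by those two intervals: 9–8.

9–8 suspension.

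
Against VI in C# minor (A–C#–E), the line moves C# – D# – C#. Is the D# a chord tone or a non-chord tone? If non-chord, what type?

Non-chord tone — a neighbor tone.

The harmony at that moment is A major triad (A, C#, E); D# is not a chord tone.
It is approached by step up from C# and left by step down to C#.
Step away and step back to the same note — a neighbor tone (upper neighbor).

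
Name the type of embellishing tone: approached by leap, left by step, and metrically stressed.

Appoggiatura.

Approach: by leap. Departure: by step. Metric position: strong.
Leap in, step out, in a metrically strong position — an appoggiatura. (It is the mirror image of the escape tone, which steps in and leaps out from a weak position.)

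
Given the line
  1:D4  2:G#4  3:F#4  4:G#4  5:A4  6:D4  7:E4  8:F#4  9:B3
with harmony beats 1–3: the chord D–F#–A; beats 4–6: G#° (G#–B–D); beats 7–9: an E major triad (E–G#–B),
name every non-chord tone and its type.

The harmony at that moment is D major triad (D, F#, A); G#4 is not a chord tone.
It is approached by leap up from D4 and left by step down to F#4.
Leap in, step out — an appoggiatura.
The harmony at that moment is G# diminished triad (G#, B, D); A4 is not a chord tone.
It is approached by step up from G#4 and left by leap down to D4.
Step in, leap out — an escape tone.
The harmony at that moment is E major triad (E, G#, B); F#4 is not a chord tone.
It is approached by step up from E4 and left by leap down to B3.
Step in, leap out — an escape tone.

G#4 (beat 2) — appoggiatura; A4 (beat 5) — escape tone; F#4 (beat 8) — escape tone.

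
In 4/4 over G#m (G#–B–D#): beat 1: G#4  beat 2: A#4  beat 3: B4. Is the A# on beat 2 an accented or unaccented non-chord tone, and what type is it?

Unaccented passing tone.

The harmony at that moment is G# minor triad (G#, B, D#); A#4 is not a chord tone.
It is approached by step up from G#4 and left by step up to B4.
Step in, step out in the same direction — a passing tone.
It falls on a weak beat, so it is unaccented.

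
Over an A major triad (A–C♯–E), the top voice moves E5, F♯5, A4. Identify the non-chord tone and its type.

F♯5 is an escape tone.

The harmony at that moment is A major triad (A, C♯, E); F♯5 is not a chord tone.
It is approached by step up from E5 and left by leap down to A4.
Step in, leap out — an escape tone.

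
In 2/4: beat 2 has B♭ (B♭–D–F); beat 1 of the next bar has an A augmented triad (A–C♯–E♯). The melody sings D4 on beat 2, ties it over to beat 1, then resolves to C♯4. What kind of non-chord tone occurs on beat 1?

The harmony at that moment is A augmented triad (A, C♯, E♯); D4 is not a chord tone.
It is held over (the same pitch as the preceding D4) and left by step down to C♯4.
Held over from the previous chord and resolving down by step — a suspension.

Suspension.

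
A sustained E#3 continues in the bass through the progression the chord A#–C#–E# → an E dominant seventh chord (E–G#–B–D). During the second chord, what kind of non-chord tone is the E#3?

The harmony at that moment is E dominant seventh chord (E, G#, B, D); E#3 is not a chord tone.
It is held over (the same pitch as the preceding E#3) and then sustained as the same pitch into the next harmony.
Sustained through a change of harmony — a pedal tone.

Pedal tone (pedal point).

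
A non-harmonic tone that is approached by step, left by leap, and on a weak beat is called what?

Approach: by step. Departure: by leap. Metric position: weak.
Step in, leap out, from a weak position — an escape tone (échappée). (It is the mirror image of the appoggiatura, which leaps in and steps out on a strong beat.)

Escape tone.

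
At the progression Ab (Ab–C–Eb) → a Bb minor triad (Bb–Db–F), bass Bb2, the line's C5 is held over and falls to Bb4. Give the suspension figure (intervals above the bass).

At the second chord the bass is Bb2. The suspended C5 lies a ninth above the bass; after resolving down by step to Bb4, the interval above the bass becomes an octave.
Suspension figures are named by those two intervals: 9–8.

9–8 suspension.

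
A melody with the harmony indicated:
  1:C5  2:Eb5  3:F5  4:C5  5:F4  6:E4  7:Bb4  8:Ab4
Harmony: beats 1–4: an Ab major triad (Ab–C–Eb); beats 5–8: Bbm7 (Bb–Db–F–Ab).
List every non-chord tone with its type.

The harmony at that moment is Ab major triad (Ab, C, Eb); F5 is not a chord tone.
It is approached by step up from Eb5 and left by leap down to C5.
Step in, leap out — an escape tone.
The harmony at that moment is Bb minor seventh chord (Bb, Db, F, Ab); E4 is not a chord tone.
It is approached by step down from F4 and left by leap up to Bb4.
Step in, leap out — an escape tone.

F5 (beat 3) — escape tone; E4 (beat 6) — escape tone.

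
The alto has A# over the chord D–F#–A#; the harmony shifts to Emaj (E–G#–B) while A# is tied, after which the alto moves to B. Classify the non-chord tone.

A# is a retardation.

The harmony at that moment is E major triad (E, G#, B); A# is not a chord tone.
It is held over (the same pitch as the preceding A#) and left by step up to B.
Held over from the previous chord and resolving up by step — a retardation.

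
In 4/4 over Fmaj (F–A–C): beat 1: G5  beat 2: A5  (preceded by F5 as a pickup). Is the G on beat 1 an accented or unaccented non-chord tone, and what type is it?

Accented passing tone.

The harmony at that moment is F major triad (F, A, C); G5 is not a chord tone.
It is approached by step up from F5 and left by step up to A5.
Step in, step out in the same direction — a passing tone.
It falls on the downbeat, so it is accented.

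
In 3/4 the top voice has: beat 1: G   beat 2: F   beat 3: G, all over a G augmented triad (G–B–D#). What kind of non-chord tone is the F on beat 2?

Lower neighbor tone.

The harmony at that moment is G augmented triad (G, B, D#); F is not a chord tone.
It is approached by step down from G and left by step up to G.
Step away and step back to the same note — a neighbor tone (lower neighbor).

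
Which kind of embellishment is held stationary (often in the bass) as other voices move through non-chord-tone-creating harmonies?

Pedal tone.

Approach: none. Departure: none — a single pitch is sustained while the chords change around it, passing through harmonies that do not contain it.
No melodic motion at all; the dissonance is created entirely by the moving harmonies against the stationary note — a pedal tone (pedal point).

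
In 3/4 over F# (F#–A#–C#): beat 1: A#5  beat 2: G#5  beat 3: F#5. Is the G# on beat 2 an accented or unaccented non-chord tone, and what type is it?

Unaccented passing tone.

The harmony at that moment is F# major triad (F#, A#, C#); G#5 is not a chord tone.
It is approached by step down from A#5 and left by step down to F#5.
Step in, step out in the same direction — a passing tone.
It falls on a weak beat, so it is unaccented.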